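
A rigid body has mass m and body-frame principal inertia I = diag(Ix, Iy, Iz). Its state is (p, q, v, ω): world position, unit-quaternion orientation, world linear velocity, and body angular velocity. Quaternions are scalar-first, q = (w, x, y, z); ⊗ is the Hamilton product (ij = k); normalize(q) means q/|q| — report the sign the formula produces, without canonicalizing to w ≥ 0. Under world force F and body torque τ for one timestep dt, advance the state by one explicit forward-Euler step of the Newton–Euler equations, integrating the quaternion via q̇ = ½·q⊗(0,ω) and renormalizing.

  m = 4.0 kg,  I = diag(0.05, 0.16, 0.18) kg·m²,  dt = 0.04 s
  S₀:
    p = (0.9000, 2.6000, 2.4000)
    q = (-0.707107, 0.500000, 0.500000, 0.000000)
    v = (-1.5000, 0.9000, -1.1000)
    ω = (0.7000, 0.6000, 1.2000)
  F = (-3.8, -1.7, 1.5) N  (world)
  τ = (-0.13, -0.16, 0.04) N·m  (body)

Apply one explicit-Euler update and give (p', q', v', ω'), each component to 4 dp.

angular accel α = (-2.8880, -0.3175, -0.0344)
ω + α·dt = (0.5845, 0.5873, 1.1986)
q⊗(0,ω) = (-0.6500000, 0.1050251, -1.0242642, -0.8985284)
q' = normalize(q + ½dt·q⊗(0,ω)) = (-0.7198, 0.5019, 0.4793, -0.0180)
linear accel F/m = (-0.9500, -0.4250, 0.3750)
p' = p + v·dt = (0.8400, 2.6360, 2.3560)
v + (F/m)dt = (-1.5380, 0.8830, -1.0850)

p' = (0.8400, 2.6360, 2.3560)
q' = (-0.7198, 0.5019, 0.4793, -0.0180)
v' = (-1.5380, 0.8830, -1.0850)
ω' = (0.5845, 0.5873, 1.1986)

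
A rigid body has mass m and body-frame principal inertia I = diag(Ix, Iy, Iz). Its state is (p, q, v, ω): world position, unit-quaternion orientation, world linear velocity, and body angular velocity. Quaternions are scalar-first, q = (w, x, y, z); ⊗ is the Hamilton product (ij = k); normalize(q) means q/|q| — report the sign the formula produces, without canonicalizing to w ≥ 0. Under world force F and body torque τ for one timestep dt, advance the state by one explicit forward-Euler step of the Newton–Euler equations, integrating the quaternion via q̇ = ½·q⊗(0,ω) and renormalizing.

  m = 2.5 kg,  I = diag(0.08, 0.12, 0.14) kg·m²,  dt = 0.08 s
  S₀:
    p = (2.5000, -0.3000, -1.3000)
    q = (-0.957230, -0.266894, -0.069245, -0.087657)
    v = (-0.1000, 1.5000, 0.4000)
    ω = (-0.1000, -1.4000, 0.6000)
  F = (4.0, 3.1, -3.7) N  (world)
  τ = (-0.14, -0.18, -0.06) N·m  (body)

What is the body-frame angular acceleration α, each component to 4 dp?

α = (-1.5400, -1.5300, -0.4686)

gyro term ω×Iω = (-0.0168, 0.0036, 0.0056)
α = I⁻¹(τ − ω×Iω) = (-1.5400, -1.5300, -0.4686)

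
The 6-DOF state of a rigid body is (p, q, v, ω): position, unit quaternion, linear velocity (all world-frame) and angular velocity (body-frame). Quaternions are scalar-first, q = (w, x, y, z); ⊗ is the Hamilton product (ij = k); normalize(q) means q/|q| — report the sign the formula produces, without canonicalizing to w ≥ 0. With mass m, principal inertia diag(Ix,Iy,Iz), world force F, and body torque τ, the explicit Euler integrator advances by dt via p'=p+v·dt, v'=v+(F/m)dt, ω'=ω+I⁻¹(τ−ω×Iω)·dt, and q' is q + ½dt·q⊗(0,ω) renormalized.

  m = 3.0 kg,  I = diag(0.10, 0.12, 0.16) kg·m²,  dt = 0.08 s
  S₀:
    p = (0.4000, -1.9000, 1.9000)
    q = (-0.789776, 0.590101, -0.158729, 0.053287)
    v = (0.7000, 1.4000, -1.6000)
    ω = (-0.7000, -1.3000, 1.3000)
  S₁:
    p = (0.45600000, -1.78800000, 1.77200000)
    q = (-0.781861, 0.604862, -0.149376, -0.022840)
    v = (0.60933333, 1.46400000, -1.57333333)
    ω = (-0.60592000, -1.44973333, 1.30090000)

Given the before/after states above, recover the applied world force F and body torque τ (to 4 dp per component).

F = (-3.4000, 2.4000, 1.0000)
τ = (0.0500, -0.1700, 0.0200)

ω₁ − ω₀ = (0.09408000, -0.14973333, 0.00090000)
I·α + gyro = (0.0500, -0.1700, 0.0200)
velocity change Δv = (-0.09066667, 0.06400000, 0.02666667)
m·(v₁−v₀)/dt = (-3.4000, 2.4000, 1.0000)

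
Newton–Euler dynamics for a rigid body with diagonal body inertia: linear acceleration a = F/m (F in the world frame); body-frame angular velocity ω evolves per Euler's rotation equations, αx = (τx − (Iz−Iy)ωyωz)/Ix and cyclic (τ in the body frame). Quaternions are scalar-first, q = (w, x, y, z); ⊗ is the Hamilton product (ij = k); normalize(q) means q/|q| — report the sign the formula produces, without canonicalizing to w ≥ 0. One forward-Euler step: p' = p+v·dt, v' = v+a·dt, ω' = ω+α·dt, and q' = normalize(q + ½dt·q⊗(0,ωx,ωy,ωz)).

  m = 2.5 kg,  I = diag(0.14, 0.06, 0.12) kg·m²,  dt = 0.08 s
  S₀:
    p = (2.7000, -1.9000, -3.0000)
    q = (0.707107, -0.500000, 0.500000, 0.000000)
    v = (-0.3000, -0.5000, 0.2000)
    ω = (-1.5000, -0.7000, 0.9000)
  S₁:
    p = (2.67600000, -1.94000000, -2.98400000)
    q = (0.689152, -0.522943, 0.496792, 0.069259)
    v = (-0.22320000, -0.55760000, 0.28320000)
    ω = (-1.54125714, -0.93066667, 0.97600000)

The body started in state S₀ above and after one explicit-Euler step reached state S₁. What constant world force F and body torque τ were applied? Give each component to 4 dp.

rate change Δω = (-0.04125714, -0.23066667, 0.07600000)
gyro term ω₀×Iω₀ = (-0.0378, -0.0270, -0.0840)
τ = I·(Δω/dt) + ω₀×(Iω₀) = (-0.1100, -0.2000, 0.0300)
Δv = v₁−v₀ = (0.07680000, -0.05760000, 0.08320000)
m·(v₁−v₀)/dt = (2.4000, -1.8000, 2.6000)

F = (2.4000, -1.8000, 2.6000)
τ = (-0.1100, -0.2000, 0.0300)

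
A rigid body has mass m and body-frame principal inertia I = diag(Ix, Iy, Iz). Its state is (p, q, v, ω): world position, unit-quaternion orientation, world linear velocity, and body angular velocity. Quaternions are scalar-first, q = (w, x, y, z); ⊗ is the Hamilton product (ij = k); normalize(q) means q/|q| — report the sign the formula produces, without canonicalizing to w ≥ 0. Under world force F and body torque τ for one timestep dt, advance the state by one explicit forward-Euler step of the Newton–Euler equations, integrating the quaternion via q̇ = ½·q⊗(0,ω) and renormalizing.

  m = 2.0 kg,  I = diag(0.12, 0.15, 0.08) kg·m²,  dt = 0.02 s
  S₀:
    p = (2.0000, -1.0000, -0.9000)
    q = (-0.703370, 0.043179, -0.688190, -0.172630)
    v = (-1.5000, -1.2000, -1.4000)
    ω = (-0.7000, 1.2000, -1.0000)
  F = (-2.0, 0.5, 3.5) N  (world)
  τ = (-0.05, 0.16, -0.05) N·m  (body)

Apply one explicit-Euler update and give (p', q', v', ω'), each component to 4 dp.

p' = (1.9700, -1.0240, -0.9280)
q' = (-0.6964, 0.0570, -0.6949, -0.1699)
v' = (-1.5200, -1.1950, -1.3650)
ω' = (-0.7223, 1.2176, -1.0062)

a = F/m = (-1.0000, 0.2500, 1.7500)
p + v·dt = (1.9700, -1.0240, -0.9280)
v' = v + a·dt = (-1.5200, -1.1950, -1.3650)
gyro term ω×Iω = (0.0840, 0.0280, -0.0252)
(τ − ω×Iω)/I = (-1.1167, 0.8800, -0.3100)
new body rate ω' = (-0.7223, 1.2176, -1.0062)
Hamilton product q⊗(0,ω) = (0.6834233, 1.3877050, -0.6800240, 0.2734518)
q' = normalize(q + ½dt·q⊗(0,ω)) = (-0.6964, 0.0570, -0.6949, -0.1699)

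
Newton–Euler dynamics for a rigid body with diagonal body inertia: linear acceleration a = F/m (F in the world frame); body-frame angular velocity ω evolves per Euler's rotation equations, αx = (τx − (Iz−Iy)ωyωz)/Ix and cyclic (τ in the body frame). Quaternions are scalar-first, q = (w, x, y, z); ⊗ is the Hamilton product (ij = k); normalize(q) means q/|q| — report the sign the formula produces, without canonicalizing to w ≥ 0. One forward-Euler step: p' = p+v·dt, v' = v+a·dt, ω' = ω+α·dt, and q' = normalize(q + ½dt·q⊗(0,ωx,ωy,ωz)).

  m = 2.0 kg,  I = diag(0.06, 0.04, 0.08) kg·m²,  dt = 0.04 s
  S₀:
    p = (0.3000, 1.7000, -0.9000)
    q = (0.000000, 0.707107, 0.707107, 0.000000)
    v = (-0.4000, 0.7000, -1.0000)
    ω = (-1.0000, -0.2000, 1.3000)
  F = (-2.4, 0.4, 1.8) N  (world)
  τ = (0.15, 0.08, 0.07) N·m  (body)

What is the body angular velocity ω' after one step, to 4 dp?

ω×(Iω) gyroscopic = (-0.0104, 0.0260, -0.0040)
α = I⁻¹(τ − ω×Iω) = (2.6733, 1.3500, 0.9250)
ω' = ω + α·dt = (-0.8931, -0.1460, 1.3370)

ω' = (-0.8931, -0.1460, 1.3370)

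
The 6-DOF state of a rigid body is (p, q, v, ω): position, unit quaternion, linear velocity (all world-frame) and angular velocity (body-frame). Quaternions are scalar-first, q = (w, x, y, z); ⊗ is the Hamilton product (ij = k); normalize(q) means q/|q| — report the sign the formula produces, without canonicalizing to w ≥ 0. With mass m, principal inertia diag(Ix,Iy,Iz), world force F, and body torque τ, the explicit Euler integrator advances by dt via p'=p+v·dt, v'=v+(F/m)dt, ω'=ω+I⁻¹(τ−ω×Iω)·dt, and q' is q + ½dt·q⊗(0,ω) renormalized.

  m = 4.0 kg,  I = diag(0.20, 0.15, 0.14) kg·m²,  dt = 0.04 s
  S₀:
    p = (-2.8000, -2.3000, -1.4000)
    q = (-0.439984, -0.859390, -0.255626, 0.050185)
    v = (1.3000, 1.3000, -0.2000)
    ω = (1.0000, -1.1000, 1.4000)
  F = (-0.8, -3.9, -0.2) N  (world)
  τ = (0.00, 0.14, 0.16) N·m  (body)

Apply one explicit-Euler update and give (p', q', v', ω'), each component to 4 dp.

p' = (-2.7480, -2.2480, -1.4080)
q' = (-0.4295, -0.8735, -0.2207, 0.0618)
v' = (1.2920, 1.2610, -0.2020)
ω' = (0.9969, -1.0851, 1.4300)

gyro term ω×Iω = (0.0154, 0.0840, 0.0550)
angular accel α = (-0.0770, 0.3733, 0.7500)
ω + α·dt = (0.9969, -1.0851, 1.4300)
q⊗(0,ω) = (0.5079424, -0.7426569, 1.7373134, 0.5849774)
updated quaternion q' = (-0.4295, -0.8735, -0.2207, 0.0618)
linear accel F/m = (-0.2000, -0.9750, -0.0500)
p + v·dt = (-2.7480, -2.2480, -1.4080)
new velocity v' = (1.2920, 1.2610, -0.2020)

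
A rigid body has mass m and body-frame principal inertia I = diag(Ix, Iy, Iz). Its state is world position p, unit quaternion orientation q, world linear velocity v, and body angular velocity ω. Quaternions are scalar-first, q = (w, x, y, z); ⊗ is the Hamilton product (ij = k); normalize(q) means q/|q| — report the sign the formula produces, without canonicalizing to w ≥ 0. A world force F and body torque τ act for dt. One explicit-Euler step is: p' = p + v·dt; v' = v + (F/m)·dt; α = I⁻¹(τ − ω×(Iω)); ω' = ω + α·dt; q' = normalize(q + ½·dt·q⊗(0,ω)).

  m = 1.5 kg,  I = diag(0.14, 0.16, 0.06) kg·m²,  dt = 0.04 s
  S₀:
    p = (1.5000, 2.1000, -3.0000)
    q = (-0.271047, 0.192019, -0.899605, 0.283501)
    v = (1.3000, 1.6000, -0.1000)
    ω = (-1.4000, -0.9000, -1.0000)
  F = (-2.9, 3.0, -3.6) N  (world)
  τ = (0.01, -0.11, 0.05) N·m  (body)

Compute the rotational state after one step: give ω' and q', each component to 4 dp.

ω' = (-1.3714, -0.9555, -0.9835)
q' = (-0.2760, 0.2225, -0.8981, 0.2601)

gyro term ω×Iω = (-0.0900, 0.1120, 0.0252)
α = I⁻¹(τ − ω×Iω) = (0.7143, -1.3875, 0.4133)
ω + α·dt = (-1.3714, -0.9555, -0.9835)
2q̇ = q⊗(0,ω) = (-0.2573169, 1.5342217, 0.0390599, -1.1612171)
q' = normalize(q + ½dt·q⊗(0,ω)) = (-0.2760, 0.2225, -0.8981, 0.2601)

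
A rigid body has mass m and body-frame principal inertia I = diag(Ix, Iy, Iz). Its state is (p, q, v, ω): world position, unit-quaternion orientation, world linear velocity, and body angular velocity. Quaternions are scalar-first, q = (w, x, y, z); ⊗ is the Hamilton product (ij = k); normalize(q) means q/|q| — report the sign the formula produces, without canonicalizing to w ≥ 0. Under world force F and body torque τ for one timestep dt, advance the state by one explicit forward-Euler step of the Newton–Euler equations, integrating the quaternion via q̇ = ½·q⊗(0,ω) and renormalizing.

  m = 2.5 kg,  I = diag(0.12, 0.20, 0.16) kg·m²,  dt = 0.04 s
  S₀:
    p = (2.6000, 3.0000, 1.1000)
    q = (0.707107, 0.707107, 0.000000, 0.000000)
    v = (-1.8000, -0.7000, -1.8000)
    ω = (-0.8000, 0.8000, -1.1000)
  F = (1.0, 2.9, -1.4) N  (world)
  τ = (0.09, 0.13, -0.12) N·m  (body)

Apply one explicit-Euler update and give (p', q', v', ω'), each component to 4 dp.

(τ − ω×Iω)/I = (0.4567, 0.8260, -0.4300)
ω + α·dt = (-0.7817, 0.8330, -1.1172)
Hamilton product q⊗(0,ω) = (0.5656856, -0.5656856, 1.3435033, -0.2121321)
q' = normalize(q + ½dt·q⊗(0,ω)) = (0.7181, 0.6954, 0.0269, -0.0042)
a = F/m = (0.4000, 1.1600, -0.5600)
p + v·dt = (2.5280, 2.9720, 1.0280)
v' = v + a·dt = (-1.7840, -0.6536, -1.8224)

p' = (2.5280, 2.9720, 1.0280)
q' = (0.7181, 0.6954, 0.0269, -0.0042)
v' = (-1.7840, -0.6536, -1.8224)
ω' = (-0.7817, 0.8330, -1.1172)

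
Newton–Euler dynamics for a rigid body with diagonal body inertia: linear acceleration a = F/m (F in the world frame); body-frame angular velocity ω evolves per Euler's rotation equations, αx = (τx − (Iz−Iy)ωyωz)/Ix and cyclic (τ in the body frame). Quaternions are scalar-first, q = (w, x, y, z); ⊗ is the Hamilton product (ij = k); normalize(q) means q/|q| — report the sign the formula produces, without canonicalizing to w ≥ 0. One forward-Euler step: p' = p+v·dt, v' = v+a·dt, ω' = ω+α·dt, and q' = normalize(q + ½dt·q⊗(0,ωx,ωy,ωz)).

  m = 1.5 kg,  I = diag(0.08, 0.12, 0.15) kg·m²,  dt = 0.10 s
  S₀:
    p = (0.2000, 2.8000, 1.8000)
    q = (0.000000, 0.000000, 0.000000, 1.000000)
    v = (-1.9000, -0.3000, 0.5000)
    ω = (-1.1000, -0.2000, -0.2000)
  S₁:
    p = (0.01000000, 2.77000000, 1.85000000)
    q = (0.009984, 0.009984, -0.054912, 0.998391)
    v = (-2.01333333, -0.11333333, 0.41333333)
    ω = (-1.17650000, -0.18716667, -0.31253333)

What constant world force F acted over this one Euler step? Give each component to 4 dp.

F = (-1.7000, 2.8000, -1.3000)

Δv = v₁−v₀ = (-0.11333333, 0.18666667, -0.08666667)
F = m·Δv/dt = (-1.7000, 2.8000, -1.3000)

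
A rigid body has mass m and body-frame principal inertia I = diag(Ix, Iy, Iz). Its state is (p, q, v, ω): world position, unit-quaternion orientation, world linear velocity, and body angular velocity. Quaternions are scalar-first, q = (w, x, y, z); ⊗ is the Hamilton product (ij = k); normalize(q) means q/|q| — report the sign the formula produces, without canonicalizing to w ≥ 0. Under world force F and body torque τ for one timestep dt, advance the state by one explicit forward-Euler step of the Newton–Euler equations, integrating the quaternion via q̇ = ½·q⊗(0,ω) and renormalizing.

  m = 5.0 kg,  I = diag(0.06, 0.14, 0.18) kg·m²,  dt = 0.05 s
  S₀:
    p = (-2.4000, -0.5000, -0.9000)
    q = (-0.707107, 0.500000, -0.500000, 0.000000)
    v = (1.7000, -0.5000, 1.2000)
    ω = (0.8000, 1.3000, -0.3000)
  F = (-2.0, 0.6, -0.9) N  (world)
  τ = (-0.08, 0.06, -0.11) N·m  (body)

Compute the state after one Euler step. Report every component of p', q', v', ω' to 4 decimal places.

precession coupling ω×(Iω) = (-0.0156, 0.0288, 0.0832)
α = I⁻¹(τ − ω×Iω) = (-1.0733, 0.2229, -1.0733)
ω' = ω + α·dt = (0.7463, 1.3111, -0.3537)
Hamilton product q⊗(0,ω) = (0.2500000, -0.4156856, -0.7692391, 1.2621321)
q' = normalize(q + ½dt·q⊗(0,ω)) = (-0.7003, 0.4892, -0.5188, 0.0315)
a = (-0.4000, 0.1200, -0.1800)
p + v·dt = (-2.3150, -0.5250, -0.8400)
v' = v + a·dt = (1.6800, -0.4940, 1.1910)

p' = (-2.3150, -0.5250, -0.8400)
q' = (-0.7003, 0.4892, -0.5188, 0.0315)
v' = (1.6800, -0.4940, 1.1910)
ω' = (0.7463, 1.3111, -0.3537)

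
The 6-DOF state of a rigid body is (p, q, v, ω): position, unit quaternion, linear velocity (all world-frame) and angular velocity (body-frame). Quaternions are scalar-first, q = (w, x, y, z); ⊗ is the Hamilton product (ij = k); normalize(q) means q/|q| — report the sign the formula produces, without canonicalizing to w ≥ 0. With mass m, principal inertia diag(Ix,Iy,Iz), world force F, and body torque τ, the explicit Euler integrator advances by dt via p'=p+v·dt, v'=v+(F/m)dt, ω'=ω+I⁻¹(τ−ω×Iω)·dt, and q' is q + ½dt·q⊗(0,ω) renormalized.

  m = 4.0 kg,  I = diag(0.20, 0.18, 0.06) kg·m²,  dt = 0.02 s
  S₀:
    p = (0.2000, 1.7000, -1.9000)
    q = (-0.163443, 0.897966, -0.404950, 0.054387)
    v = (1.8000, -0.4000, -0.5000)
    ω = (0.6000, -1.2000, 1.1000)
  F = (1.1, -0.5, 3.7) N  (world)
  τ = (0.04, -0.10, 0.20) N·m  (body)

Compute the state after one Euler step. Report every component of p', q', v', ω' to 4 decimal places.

p' = (0.2360, 1.6920, -1.9100)
q' = (-0.1743, 0.8930, -0.4125, 0.0442)
v' = (1.8055, -0.4025, -0.4815)
ω' = (0.5882, -1.2214, 1.1619)

gyro term ω×Iω = (0.1584, 0.0924, 0.0144)
(τ − ω×Iω)/I = (-0.5920, -1.0689, 3.0933)
new body rate ω' = (0.5882, -1.2214, 1.1619)
Hamilton product q⊗(0,ω) = (-1.0845453, -0.4782464, -0.7589988, -1.0143765)
updated quaternion q' = (-0.1743, 0.8930, -0.4125, 0.0442)
a = (0.2750, -0.1250, 0.9250)
p + v·dt = (0.2360, 1.6920, -1.9100)
new velocity v' = (1.8055, -0.4025, -0.4815)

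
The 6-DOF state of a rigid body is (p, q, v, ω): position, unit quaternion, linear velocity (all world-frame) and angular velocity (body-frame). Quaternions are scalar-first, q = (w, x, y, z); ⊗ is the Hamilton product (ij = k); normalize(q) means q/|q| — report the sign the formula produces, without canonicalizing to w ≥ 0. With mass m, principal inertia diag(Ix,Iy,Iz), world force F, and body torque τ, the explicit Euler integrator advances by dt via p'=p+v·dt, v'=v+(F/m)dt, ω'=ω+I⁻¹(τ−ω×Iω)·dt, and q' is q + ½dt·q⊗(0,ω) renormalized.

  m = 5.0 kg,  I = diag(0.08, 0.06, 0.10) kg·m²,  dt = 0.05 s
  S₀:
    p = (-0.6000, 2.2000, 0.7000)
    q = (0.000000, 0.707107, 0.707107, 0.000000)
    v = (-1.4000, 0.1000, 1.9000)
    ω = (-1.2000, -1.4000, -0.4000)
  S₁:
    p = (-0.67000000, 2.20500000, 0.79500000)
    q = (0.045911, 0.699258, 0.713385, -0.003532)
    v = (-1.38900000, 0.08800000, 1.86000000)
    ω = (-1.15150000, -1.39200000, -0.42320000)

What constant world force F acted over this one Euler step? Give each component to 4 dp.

F = (1.1000, -1.2000, -4.0000)

Δv = v₁−v₀ = (0.01100000, -0.01200000, -0.04000000)
applied force F = (1.1000, -1.2000, -4.0000)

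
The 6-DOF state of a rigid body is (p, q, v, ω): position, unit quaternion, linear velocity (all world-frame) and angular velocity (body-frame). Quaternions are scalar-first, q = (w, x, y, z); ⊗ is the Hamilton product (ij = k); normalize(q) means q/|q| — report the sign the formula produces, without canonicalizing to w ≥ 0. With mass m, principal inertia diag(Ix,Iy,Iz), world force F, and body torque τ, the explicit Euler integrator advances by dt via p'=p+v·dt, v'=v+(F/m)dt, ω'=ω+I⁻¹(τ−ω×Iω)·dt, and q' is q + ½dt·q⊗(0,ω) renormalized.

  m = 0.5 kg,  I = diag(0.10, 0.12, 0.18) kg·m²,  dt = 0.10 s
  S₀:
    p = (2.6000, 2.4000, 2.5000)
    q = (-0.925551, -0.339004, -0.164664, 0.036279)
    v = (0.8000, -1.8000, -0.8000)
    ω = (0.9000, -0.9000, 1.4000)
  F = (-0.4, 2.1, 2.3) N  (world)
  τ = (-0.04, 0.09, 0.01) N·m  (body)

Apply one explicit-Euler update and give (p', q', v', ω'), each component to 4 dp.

(τ − ω×Iω)/I = (0.3560, 1.5900, 0.1456)
new body rate ω' = (0.9356, -0.7410, 1.4146)
2q̇ = q⊗(0,ω) = (0.1061154, -1.0308744, 1.3402526, -0.8424702)
q' = normalize(q + ½dt·q⊗(0,ω)) = (-0.9162, -0.3888, -0.0972, -0.0058)
a = (-0.8000, 4.2000, 4.6000)
p + v·dt = (2.6800, 2.2200, 2.4200)
v + (F/m)dt = (0.7200, -1.3800, -0.3400)

p' = (2.6800, 2.2200, 2.4200)
q' = (-0.9162, -0.3888, -0.0972, -0.0058)
v' = (0.7200, -1.3800, -0.3400)
ω' = (0.9356, -0.7410, 1.4146)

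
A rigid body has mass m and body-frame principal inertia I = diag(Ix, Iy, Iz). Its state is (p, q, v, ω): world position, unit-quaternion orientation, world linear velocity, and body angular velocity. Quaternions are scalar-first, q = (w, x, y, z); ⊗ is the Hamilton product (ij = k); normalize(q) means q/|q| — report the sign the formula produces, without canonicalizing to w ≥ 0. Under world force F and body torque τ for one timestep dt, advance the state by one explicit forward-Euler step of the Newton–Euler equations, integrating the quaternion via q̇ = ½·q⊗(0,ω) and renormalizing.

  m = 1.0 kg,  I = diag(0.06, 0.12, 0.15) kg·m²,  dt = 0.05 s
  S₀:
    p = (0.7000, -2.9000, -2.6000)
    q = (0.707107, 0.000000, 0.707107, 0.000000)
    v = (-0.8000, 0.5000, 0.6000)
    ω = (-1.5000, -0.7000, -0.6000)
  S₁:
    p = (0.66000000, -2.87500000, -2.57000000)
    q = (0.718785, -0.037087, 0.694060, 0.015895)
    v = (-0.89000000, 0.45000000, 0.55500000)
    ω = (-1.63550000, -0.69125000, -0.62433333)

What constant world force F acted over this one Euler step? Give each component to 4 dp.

velocity change Δv = (-0.09000000, -0.05000000, -0.04500000)
m·(v₁−v₀)/dt = (-1.8000, -1.0000, -0.9000)

F = (-1.8000, -1.0000, -0.9000)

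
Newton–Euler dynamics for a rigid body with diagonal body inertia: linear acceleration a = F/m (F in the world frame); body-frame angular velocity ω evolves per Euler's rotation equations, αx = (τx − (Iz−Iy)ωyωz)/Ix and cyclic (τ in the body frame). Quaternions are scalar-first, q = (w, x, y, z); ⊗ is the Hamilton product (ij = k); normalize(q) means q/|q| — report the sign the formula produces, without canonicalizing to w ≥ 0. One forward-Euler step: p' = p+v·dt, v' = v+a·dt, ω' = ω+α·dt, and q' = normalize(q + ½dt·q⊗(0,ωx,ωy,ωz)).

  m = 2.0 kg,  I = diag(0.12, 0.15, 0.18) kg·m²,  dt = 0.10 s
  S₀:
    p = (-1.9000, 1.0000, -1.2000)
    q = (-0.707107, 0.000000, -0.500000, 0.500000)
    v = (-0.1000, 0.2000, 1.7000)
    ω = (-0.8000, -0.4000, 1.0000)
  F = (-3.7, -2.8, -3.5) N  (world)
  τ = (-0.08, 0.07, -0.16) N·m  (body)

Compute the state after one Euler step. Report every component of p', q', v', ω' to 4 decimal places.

p' = (-1.9100, 1.0200, -1.0300)
q' = (-0.7404, 0.0133, -0.5047, 0.4436)
v' = (-0.2850, 0.0600, 1.5250)
ω' = (-0.8567, -0.3853, 0.9058)

a = (-1.8500, -1.4000, -1.7500)
p' = p + v·dt = (-1.9100, 1.0200, -1.0300)
new velocity v' = (-0.2850, 0.0600, 1.5250)
precession coupling ω×(Iω) = (-0.0120, 0.0480, 0.0096)
(τ − ω×Iω)/I = (-0.5667, 0.1467, -0.9422)
ω' = ω + α·dt = (-0.8567, -0.3853, 0.9058)
2q̇ = q⊗(0,ω) = (-0.7000000, 0.2656856, -0.1171572, -1.1071070)
q + ½dt·q⊗(0,ω), renormalized = (-0.7404, 0.0133, -0.5047, 0.4436)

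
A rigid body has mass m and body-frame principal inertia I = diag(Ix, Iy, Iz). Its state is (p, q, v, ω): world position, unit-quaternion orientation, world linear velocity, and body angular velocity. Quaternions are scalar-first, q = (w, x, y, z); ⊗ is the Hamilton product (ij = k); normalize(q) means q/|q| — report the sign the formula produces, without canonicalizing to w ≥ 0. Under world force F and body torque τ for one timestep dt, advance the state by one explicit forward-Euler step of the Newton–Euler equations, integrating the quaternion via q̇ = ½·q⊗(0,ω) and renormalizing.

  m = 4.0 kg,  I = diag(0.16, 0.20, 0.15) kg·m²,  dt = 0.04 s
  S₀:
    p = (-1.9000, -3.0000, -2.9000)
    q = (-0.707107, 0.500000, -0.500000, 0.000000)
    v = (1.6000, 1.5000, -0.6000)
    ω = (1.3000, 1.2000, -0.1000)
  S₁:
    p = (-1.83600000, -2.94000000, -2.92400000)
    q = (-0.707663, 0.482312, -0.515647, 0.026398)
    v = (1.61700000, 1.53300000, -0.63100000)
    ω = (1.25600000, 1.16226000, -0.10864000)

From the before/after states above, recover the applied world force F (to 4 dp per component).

Δv = v₁−v₀ = (0.01700000, 0.03300000, -0.03100000)
applied force F = (1.7000, 3.3000, -3.1000)

F = (1.7000, 3.3000, -3.1000)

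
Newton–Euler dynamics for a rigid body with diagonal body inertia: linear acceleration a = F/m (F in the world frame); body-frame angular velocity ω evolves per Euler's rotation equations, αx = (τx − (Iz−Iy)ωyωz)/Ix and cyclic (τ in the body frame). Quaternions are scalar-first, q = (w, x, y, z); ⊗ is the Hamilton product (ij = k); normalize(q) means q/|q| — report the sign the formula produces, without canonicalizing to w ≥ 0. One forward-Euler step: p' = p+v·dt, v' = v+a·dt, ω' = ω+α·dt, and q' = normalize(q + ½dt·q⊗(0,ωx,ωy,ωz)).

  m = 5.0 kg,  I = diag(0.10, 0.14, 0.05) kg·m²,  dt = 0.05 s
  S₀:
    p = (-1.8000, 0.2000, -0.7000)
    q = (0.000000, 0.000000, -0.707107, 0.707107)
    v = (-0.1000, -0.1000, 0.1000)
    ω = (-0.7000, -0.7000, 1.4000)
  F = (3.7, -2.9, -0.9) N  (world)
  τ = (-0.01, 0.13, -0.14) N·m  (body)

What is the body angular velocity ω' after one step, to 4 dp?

ω' = (-0.7491, -0.6361, 1.2404)

precession coupling ω×(Iω) = (0.0882, -0.0490, 0.0196)
α = I⁻¹(τ − ω×Iω) = (-0.9820, 1.2786, -3.1920)
new body rate ω' = (-0.7491, -0.6361, 1.2404)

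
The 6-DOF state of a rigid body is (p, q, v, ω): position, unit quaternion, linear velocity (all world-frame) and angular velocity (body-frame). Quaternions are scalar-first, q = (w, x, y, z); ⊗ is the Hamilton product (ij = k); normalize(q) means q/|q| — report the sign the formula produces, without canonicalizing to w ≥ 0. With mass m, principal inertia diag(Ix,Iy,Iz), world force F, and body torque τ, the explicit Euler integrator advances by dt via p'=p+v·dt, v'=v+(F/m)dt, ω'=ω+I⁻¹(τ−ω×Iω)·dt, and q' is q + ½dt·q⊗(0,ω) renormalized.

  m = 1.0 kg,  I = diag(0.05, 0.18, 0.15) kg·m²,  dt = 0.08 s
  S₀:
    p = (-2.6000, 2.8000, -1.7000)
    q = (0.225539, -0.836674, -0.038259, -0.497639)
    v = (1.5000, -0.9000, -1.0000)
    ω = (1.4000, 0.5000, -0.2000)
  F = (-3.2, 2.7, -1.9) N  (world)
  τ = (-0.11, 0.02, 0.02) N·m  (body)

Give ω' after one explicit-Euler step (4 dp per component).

ω×(Iω) gyroscopic = (0.0030, 0.0280, 0.0910)
(τ − ω×Iω)/I = (-2.2600, -0.0444, -0.4733)
ω + α·dt = (1.2192, 0.4964, -0.2379)

ω' = (1.2192, 0.4964, -0.2379)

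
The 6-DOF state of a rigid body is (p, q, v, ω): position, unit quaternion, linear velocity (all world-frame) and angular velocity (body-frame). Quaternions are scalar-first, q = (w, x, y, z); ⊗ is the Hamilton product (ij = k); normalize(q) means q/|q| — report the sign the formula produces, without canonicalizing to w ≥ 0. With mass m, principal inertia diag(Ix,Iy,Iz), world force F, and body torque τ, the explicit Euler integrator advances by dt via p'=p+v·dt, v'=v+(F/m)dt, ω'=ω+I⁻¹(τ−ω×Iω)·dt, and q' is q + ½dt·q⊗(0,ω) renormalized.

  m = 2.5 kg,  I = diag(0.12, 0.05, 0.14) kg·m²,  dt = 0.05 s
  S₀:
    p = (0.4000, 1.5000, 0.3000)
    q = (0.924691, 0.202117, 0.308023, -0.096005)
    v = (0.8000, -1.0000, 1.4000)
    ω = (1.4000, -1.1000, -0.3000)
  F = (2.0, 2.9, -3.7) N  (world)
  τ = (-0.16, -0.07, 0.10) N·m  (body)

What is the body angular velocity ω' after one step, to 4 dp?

α = I⁻¹(τ − ω×Iω) = (-1.5808, -1.5680, -0.0557)
ω' = ω + α·dt = (1.3210, -1.1784, -0.3028)

ω' = (1.3210, -1.1784, -0.3028)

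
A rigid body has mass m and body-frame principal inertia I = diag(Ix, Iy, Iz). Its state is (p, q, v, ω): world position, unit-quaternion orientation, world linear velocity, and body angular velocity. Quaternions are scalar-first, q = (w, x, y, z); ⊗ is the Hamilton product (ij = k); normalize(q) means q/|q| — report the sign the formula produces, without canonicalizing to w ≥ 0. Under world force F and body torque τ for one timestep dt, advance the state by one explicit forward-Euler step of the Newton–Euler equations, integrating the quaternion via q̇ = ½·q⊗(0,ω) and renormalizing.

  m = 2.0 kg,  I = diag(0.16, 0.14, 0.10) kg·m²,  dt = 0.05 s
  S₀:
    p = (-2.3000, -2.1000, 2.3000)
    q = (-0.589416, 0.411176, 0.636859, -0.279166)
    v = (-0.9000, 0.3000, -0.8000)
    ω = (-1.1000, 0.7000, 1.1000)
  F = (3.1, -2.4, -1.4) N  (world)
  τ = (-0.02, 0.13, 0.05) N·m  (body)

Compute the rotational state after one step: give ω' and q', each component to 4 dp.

ω' = (-1.0966, 0.7724, 1.1173)
q' = (-0.5810, 0.4494, 0.6223, -0.2704)

gyro term ω×Iω = (-0.0308, -0.0726, 0.0154)
angular accel α = (0.0675, 1.4471, 0.3460)
new body rate ω' = (-1.0966, 0.7724, 1.1173)
q⊗(0,ω) = (0.3135749, 1.5443187, -0.5578022, 0.3400105)
updated quaternion q' = (-0.5810, 0.4494, 0.6223, -0.2704)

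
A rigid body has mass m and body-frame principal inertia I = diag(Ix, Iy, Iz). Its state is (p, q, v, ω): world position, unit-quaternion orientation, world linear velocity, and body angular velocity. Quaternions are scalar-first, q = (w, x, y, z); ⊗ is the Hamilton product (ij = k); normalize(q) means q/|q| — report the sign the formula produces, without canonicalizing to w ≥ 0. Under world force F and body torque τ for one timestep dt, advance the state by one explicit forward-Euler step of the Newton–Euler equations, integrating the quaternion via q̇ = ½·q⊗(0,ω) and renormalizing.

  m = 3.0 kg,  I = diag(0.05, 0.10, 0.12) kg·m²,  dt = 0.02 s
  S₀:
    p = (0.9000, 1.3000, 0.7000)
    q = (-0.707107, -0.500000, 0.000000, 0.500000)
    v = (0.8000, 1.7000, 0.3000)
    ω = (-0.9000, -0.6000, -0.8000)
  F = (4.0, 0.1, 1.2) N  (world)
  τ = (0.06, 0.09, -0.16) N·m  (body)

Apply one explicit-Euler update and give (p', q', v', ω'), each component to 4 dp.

new position p' = (0.9160, 1.3340, 0.7060)
new velocity v' = (0.8267, 1.7007, 0.3080)
gyro term ω×Iω = (0.0096, -0.0504, 0.0270)
angular accel α = (1.0080, 1.4040, -1.5583)
ω + α·dt = (-0.8798, -0.5719, -0.8312)
q⊗(0,ω) = (-0.0500000, 0.9363963, -0.4257358, 0.8656856)
q + ½dt·q⊗(0,ω), renormalized = (-0.7075, -0.4906, -0.0043, 0.5086)

p' = (0.9160, 1.3340, 0.7060)
q' = (-0.7075, -0.4906, -0.0043, 0.5086)
v' = (0.8267, 1.7007, 0.3080)
ω' = (-0.8798, -0.5719, -0.8312)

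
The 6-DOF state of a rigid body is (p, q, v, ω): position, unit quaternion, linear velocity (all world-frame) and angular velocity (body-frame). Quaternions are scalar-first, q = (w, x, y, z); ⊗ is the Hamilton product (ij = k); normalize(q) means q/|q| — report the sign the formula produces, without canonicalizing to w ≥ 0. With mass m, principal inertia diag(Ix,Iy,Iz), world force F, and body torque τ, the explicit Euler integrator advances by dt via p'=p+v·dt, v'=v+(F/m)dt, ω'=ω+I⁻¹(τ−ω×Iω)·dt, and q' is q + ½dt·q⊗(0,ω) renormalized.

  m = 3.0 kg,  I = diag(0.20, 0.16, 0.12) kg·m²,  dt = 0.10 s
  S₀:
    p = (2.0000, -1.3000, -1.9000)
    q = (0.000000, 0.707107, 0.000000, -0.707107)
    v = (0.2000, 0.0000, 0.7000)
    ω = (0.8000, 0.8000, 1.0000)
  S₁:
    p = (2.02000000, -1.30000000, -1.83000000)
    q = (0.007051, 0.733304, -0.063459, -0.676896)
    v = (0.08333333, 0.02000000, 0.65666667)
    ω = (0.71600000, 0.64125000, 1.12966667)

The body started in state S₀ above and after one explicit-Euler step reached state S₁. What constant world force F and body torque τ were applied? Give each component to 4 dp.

v₁ − v₀ = (-0.11666667, 0.02000000, -0.04333333)
m·(v₁−v₀)/dt = (-3.5000, 0.6000, -1.3000)
Δω = ω₁−ω₀ = (-0.08400000, -0.15875000, 0.12966667)
applied torque τ = (-0.2000, -0.1900, 0.1300)

F = (-3.5000, 0.6000, -1.3000)
τ = (-0.2000, -0.1900, 0.1300)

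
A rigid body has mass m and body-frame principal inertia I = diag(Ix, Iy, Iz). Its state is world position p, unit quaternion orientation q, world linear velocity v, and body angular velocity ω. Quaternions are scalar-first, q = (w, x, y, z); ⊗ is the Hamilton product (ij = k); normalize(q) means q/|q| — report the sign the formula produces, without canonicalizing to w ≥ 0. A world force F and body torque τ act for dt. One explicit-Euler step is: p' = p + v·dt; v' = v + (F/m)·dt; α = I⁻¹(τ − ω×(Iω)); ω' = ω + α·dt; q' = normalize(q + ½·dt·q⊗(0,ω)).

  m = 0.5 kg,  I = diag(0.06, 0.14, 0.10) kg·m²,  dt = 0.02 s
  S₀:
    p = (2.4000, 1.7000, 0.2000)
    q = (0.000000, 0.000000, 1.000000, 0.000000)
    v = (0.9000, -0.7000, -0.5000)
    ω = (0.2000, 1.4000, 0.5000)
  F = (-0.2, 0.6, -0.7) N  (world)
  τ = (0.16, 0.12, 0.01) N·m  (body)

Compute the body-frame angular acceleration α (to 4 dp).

ω×(Iω) gyroscopic = (-0.0280, -0.0040, 0.0224)
(τ − ω×Iω)/I = (3.1333, 0.8857, -0.1240)

α = (3.1333, 0.8857, -0.1240)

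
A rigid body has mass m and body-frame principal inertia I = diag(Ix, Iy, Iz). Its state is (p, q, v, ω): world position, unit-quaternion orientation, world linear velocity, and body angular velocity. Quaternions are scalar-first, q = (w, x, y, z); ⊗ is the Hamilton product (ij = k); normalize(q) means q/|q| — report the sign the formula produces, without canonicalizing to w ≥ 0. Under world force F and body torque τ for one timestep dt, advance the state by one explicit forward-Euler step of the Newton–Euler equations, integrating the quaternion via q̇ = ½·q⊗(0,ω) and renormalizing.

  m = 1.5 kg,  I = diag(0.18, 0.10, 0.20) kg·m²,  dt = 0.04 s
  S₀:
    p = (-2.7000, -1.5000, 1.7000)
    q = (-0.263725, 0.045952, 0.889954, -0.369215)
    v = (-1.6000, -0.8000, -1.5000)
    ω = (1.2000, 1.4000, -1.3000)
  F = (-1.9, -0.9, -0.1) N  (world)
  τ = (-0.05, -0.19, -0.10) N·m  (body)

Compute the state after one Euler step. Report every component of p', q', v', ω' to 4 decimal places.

α = I⁻¹(τ − ω×Iω) = (0.7333, -2.2120, 0.1720)
ω + α·dt = (1.2293, 1.3115, -1.2931)
q⊗(0,ω) = (-1.7810575, -0.9565092, -0.7525354, -0.6607695)
updated quaternion q' = (-0.2990, 0.0268, 0.8740, -0.3820)
linear accel F/m = (-1.2667, -0.6000, -0.0667)
p + v·dt = (-2.7640, -1.5320, 1.6400)
v + (F/m)dt = (-1.6507, -0.8240, -1.5027)

p' = (-2.7640, -1.5320, 1.6400)
q' = (-0.2990, 0.0268, 0.8740, -0.3820)
v' = (-1.6507, -0.8240, -1.5027)
ω' = (1.2293, 1.3115, -1.2931)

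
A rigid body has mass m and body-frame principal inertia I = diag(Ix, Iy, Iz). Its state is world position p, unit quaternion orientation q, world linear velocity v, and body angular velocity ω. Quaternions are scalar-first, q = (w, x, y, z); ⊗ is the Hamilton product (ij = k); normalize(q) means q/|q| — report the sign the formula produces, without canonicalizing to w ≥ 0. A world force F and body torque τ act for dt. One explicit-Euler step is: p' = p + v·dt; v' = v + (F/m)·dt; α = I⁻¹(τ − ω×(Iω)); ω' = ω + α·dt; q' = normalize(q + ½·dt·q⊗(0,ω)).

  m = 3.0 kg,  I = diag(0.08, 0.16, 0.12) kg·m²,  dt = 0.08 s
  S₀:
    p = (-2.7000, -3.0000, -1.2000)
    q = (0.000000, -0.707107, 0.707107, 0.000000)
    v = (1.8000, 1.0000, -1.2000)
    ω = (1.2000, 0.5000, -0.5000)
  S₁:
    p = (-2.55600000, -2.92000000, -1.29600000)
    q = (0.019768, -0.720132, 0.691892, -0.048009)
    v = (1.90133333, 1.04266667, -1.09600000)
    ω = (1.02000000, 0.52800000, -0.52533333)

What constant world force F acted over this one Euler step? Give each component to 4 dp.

F = (3.8000, 1.6000, 3.9000)

Δv = v₁−v₀ = (0.10133333, 0.04266667, 0.10400000)
m·(v₁−v₀)/dt = (3.8000, 1.6000, 3.9000)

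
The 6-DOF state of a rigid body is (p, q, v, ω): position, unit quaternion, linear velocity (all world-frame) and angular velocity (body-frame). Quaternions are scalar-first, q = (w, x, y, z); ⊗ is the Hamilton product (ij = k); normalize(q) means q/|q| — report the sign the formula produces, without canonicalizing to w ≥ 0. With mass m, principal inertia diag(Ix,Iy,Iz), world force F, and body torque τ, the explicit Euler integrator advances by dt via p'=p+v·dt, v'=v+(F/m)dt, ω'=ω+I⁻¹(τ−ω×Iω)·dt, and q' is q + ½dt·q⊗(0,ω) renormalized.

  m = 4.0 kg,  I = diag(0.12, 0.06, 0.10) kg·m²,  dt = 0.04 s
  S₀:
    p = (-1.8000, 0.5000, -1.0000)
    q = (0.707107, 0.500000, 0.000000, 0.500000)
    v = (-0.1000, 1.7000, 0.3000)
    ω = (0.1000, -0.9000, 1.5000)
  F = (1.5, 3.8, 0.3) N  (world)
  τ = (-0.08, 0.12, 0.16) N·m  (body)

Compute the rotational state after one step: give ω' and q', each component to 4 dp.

ω' = (0.0913, -0.8220, 1.5618)
q' = (0.6907, 0.5101, -0.0267, 0.5119)

(τ − ω×Iω)/I = (-0.2167, 1.9500, 1.5460)
new body rate ω' = (0.0913, -0.8220, 1.5618)
q⊗(0,ω) = (-0.8000000, 0.5207107, -1.3363963, 0.6106605)
updated quaternion q' = (0.6907, 0.5101, -0.0267, 0.5119)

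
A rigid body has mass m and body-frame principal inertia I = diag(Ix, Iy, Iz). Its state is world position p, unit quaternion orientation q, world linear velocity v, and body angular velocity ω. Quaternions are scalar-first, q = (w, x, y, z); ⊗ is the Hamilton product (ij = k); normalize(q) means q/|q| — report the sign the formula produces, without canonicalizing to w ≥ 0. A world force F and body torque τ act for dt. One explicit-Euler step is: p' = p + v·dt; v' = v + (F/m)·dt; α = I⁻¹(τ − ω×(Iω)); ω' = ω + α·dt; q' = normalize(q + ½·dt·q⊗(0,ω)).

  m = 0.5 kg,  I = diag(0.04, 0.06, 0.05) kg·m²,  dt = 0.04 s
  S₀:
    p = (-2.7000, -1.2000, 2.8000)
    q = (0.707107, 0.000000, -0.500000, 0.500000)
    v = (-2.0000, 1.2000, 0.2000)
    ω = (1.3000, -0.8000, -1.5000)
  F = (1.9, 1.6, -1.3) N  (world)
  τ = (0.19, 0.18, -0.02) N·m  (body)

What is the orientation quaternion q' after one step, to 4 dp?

q' = (0.7135, 0.0413, -0.4979, 0.4913)

q⊗(0,ω) = (0.3500000, 2.0692391, 0.0843144, -0.4106605)
q' = normalize(q + ½dt·q⊗(0,ω)) = (0.7135, 0.0413, -0.4979, 0.4913)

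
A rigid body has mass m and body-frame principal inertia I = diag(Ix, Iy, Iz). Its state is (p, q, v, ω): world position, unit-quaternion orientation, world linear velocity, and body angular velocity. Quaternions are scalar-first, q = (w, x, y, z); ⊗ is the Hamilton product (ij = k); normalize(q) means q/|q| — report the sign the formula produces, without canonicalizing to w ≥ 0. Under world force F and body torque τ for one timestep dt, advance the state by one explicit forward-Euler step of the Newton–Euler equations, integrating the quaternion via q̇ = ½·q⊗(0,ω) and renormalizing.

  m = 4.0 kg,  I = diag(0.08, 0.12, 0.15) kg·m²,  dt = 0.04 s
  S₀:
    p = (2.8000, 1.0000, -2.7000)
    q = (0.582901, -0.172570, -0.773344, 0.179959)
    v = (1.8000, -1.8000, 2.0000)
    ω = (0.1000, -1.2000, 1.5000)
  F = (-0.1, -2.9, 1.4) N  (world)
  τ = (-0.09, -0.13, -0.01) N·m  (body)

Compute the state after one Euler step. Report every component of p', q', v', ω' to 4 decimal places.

p' = (2.8720, 0.9280, -2.6200)
q' = (0.5589, -0.1901, -0.7812, 0.2030)
v' = (1.7990, -1.8290, 2.0140)
ω' = (0.0820, -1.2398, 1.4986)

gyro term ω×Iω = (-0.0540, -0.0105, -0.0048)
(τ − ω×Iω)/I = (-0.4500, -0.9958, -0.0347)
new body rate ω' = (0.0820, -1.2398, 1.4986)
q⊗(0,ω) = (-1.1806943, -0.8857751, -0.4226303, 1.1587699)
q + ½dt·q⊗(0,ω), renormalized = (0.5589, -0.1901, -0.7812, 0.2030)
p + v·dt = (2.8720, 0.9280, -2.6200)
v + (F/m)dt = (1.7990, -1.8290, 2.0140)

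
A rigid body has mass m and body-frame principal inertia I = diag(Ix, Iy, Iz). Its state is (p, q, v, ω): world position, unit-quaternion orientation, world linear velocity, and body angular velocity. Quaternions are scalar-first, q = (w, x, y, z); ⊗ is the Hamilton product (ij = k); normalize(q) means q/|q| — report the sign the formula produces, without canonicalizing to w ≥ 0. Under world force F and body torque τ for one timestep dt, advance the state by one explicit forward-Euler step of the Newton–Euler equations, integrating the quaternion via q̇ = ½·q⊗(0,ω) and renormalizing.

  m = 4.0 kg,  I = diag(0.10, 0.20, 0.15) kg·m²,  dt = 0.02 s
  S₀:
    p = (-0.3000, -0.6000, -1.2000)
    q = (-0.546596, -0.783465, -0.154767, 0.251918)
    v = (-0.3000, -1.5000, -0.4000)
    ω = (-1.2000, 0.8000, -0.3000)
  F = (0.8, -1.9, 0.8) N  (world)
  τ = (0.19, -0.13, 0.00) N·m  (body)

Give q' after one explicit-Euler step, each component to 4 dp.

q' = (-0.5539, -0.7784, -0.1645, 0.2454)

q⊗(0,ω) = (-0.7407690, 0.5008109, -0.9746179, -0.6485136)
q' = normalize(q + ½dt·q⊗(0,ω)) = (-0.5539, -0.7784, -0.1645, 0.2454)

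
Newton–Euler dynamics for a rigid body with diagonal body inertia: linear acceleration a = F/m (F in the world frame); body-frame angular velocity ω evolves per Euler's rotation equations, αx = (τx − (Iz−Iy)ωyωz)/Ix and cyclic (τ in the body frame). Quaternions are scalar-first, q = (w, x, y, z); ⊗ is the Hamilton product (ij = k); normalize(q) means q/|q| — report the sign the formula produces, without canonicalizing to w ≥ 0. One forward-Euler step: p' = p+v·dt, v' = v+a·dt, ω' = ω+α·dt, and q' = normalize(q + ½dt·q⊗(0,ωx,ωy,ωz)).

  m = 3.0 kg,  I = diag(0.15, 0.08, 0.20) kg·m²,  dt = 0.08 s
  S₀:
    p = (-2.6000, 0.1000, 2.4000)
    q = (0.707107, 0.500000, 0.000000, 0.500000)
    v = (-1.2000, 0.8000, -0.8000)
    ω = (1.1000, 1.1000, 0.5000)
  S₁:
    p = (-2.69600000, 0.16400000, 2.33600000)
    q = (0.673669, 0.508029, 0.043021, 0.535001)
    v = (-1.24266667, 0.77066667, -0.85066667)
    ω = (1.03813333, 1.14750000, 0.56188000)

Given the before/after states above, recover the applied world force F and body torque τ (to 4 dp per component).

velocity change Δv = (-0.04266667, -0.02933333, -0.05066667)
m·(v₁−v₀)/dt = (-1.6000, -1.1000, -1.9000)
ω₁ − ω₀ = (-0.06186667, 0.04750000, 0.06188000)
applied torque τ = (-0.0500, 0.0200, 0.0700)

F = (-1.6000, -1.1000, -1.9000)
τ = (-0.0500, 0.0200, 0.0700)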